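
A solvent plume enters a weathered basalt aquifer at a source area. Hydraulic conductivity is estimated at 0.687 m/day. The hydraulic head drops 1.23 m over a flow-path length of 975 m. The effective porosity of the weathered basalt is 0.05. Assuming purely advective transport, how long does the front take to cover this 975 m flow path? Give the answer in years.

154

Hydraulic gradient i = Δh / L = 1.23 / 975 = 0.001262.
Darcy flux q = K · i = 0.6870 × 0.001262 = 0.0008667 m/day.
Seepage velocity v = q / n_e = 0.0008667 / 0.05 = 0.01733 m/day.
Travel time t = L / v = 975 / 0.01733 = 56249 days = 154.0 years.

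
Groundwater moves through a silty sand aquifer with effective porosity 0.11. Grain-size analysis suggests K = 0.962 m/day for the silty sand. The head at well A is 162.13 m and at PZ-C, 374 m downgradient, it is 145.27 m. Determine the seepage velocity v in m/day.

Hydraulic gradient i = (162.13 − 145.27) / 374 = 16.86 / 374 = 0.04508.
Darcy flux q = K · i = 0.9620 × 0.04508 = 0.04337 m/day.
Seepage velocity v = q / n_e = 0.04337 / 0.11 = 0.3942 m/day.

0.394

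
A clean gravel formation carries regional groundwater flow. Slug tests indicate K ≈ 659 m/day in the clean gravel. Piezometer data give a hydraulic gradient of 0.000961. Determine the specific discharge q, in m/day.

Hydraulic gradient i = 0.000961.
Specific discharge q = K · i = 659.0 × 0.0009610 = 0.6333 m/day.

0.633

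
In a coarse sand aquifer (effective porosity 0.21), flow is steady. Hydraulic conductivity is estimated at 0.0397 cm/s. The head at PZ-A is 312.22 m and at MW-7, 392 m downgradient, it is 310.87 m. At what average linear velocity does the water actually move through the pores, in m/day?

0.563

Convert K: 0.0397 cm/s × 864 = 34.30 m/day.
Hydraulic gradient i = (312.22 − 310.87) / 392 = 1.35 / 392 = 0.003444.
Darcy flux q = K · i = 34.30 × 0.003444 = 0.1181 m/day.
Seepage velocity v = q / n_e = 0.1181 / 0.21 = 0.5625 m/day.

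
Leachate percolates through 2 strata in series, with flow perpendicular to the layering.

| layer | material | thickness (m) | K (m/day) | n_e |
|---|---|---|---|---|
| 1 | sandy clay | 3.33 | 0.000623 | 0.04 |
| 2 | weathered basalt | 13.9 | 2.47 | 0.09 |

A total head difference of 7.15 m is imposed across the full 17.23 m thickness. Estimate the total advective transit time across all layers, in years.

2.84

With flow normal to the layers, continuity requires the same specific discharge q through every layer.
Σ(b_i/K_i) = 3.33/0.000623 + 13.9/2.47 = 5351 d.
q = Δh / Σ(b_i/K_i) = 7.15 / 5351 = 0.001336 m/day.
In each layer the seepage velocity is v_i = q/n_i, so the layer transit time is t_i = b_i·n_i / q:
  layer 1 (sandy clay): t_1 = 3.33 × 0.04 / 0.001336 = 99.68 d
  layer 2 (weathered basalt): t_2 = 13.9 × 0.09 / 0.001336 = 936.2 d
Total t = Σ t_i = 1036 days = 2.836 years.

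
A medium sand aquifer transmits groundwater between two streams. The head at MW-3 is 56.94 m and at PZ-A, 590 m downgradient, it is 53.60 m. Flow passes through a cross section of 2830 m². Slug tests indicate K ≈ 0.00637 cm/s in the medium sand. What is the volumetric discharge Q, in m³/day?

Convert K: 0.00637 cm/s × 864 = 5.504 m/day.
Hydraulic gradient i = (56.94 − 53.60) / 590 = 3.34 / 590 = 0.005661.
Darcy's law: Q = K · A · i = 5.504 × 2830 × 0.005661 = 88.17 m³/day.

88.2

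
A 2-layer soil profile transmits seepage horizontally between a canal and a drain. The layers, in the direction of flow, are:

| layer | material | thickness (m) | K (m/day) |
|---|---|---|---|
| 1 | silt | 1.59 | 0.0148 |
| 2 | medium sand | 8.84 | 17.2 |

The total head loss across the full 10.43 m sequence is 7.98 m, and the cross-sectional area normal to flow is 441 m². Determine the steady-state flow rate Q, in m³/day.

32.6

Flow is perpendicular to layering, so the layers act in series and the equivalent K is the thickness-weighted harmonic mean.
Total thickness L = 1.59 + 8.84 = 10.43 m.
Σ(b_i/K_i) = 1.59/0.0148 + 8.84/17.2 = 107.9 d.
K_eq = L / Σ(b_i/K_i) = 10.43 / 107.9 = 0.09662 m/day.
Q = K_eq · A · (Δh/L) = 0.09662 × 441 × (7.98/10.43) = 32.60 m³/day.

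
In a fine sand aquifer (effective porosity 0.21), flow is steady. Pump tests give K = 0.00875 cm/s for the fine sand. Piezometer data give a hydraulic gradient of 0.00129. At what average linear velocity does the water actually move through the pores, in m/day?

Convert K: 0.00875 cm/s × 864 = 7.560 m/day.
Hydraulic gradient i = 0.00129.
Darcy flux q = K · i = 7.560 × 0.001290 = 0.009752 m/day.
Seepage velocity v = q / n_e = 0.009752 / 0.21 = 0.04644 m/day.

0.0464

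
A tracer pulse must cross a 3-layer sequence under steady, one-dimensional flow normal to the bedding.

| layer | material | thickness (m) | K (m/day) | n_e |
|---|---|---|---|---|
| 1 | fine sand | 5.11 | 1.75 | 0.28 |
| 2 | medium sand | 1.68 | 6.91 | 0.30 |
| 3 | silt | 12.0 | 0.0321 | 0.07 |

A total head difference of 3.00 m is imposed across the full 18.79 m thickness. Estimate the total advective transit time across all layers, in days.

349

With flow normal to the layers, continuity requires the same specific discharge q through every layer.
Σ(b_i/K_i) = 5.11/1.75 + 1.68/6.91 + 12.0/0.0321 = 377.0 d.
q = Δh / Σ(b_i/K_i) = 3.00 / 377.0 = 0.007958 m/day.
In each layer the seepage velocity is v_i = q/n_i, so the layer transit time is t_i = b_i·n_i / q:
  layer 1 (fine sand): t_1 = 5.11 × 0.28 / 0.007958 = 179.8 d
  layer 2 (medium sand): t_2 = 1.68 × 0.30 / 0.007958 = 63.34 d
  layer 3 (silt): t_3 = 12.0 × 0.07 / 0.007958 = 105.6 d
Total t = Σ t_i = 348.7 days.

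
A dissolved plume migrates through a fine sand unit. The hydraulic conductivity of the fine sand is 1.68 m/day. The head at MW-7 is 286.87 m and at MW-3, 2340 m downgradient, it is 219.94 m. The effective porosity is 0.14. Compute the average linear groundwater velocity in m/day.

0.343

Hydraulic gradient i = (286.87 − 219.94) / 2340 = 66.93 / 2340 = 0.02860.
Darcy flux q = K · i = 1.680 × 0.02860 = 0.04805 m/day.
Seepage velocity v = q / n_e = 0.04805 / 0.14 = 0.3432 m/day.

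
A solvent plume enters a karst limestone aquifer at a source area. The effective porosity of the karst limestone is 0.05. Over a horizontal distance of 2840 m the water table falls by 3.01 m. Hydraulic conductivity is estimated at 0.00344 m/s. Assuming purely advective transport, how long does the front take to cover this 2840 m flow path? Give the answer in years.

1.23

Convert K: 0.00344 m/s × 86400 = 297.2 m/day.
Hydraulic gradient i = Δh / L = 3.01 / 2840 = 0.001060.
Darcy flux q = K · i = 297.2 × 0.001060 = 0.3150 m/day.
Seepage velocity v = q / n_e = 0.3150 / 0.05 = 6.300 m/day.
Travel time t = L / v = 2840 / 6.300 = 450.8 days = 1.234 years.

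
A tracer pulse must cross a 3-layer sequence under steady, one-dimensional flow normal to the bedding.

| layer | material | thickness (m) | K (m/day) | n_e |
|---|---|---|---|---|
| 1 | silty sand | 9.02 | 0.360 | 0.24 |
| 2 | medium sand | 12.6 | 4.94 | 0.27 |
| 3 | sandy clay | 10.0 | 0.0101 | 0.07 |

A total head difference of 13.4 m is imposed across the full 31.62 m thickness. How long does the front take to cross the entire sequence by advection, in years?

1.30

With flow normal to the layers, continuity requires the same specific discharge q through every layer.
Σ(b_i/K_i) = 9.02/0.360 + 12.6/4.94 + 10.0/0.0101 = 1018 d.
q = Δh / Σ(b_i/K_i) = 13.4 / 1018 = 0.01317 m/day.
In each layer the seepage velocity is v_i = q/n_i, so the layer transit time is t_i = b_i·n_i / q:
  layer 1 (silty sand): t_1 = 9.02 × 0.24 / 0.01317 = 164.4 d
  layer 2 (medium sand): t_2 = 12.6 × 0.27 / 0.01317 = 258.4 d
  layer 3 (sandy clay): t_3 = 10.0 × 0.07 / 0.01317 = 53.16 d
Total t = Σ t_i = 476.0 days = 1.303 years.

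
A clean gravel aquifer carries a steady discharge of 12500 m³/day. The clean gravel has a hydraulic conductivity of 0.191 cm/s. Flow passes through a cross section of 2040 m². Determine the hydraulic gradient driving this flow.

0.0371

Convert K: 0.191 cm/s × 864 = 165.0 m/day.
From Q = K·A·i, i = Q / (K·A) = 12500 / (165.0 × 2040) = 0.03713.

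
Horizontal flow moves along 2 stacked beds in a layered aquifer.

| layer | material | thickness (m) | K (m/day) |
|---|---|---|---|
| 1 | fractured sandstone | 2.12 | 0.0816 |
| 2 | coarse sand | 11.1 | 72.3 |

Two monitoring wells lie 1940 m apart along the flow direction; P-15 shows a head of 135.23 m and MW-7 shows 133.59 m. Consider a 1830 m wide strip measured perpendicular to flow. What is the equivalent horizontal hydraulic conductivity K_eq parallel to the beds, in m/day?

Flow is parallel to layering, so each bed carries its own Darcy discharge and the transmissivities add.
Σ(K_i·b_i) = 0.0816×2.12 + 72.3×11.1 = 802.7 m²/day.
Total thickness b = 13.22 m, so K_eq = Σ(K_i·b_i)/b = 60.72 m/day.

60.7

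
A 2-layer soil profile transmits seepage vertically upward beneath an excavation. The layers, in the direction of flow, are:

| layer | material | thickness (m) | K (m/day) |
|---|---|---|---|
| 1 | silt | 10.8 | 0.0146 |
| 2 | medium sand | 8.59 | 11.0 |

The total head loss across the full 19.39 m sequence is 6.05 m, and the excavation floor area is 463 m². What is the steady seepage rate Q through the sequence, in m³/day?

Flow is perpendicular to layering, so the layers act in series and the equivalent K is the thickness-weighted harmonic mean.
Total thickness L = 10.8 + 8.59 = 19.39 m.
Σ(b_i/K_i) = 10.8/0.0146 + 8.59/11.0 = 740.5 d.
K_eq = L / Σ(b_i/K_i) = 19.39 / 740.5 = 0.02618 m/day.
Q = K_eq · A · (Δh/L) = 0.02618 × 463 × (6.05/19.39) = 3.783 m³/day.

3.78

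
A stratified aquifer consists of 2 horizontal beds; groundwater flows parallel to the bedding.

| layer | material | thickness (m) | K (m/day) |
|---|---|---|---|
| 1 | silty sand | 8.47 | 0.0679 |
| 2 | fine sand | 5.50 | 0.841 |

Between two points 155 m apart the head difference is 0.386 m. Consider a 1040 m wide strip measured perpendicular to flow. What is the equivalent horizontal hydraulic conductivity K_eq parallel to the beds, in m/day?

Flow is parallel to layering, so each bed carries its own Darcy discharge and the transmissivities add.
Σ(K_i·b_i) = 0.0679×8.47 + 0.841×5.50 = 5.201 m²/day.
Total thickness b = 13.97 m, so K_eq = Σ(K_i·b_i)/b = 0.3723 m/day.

0.372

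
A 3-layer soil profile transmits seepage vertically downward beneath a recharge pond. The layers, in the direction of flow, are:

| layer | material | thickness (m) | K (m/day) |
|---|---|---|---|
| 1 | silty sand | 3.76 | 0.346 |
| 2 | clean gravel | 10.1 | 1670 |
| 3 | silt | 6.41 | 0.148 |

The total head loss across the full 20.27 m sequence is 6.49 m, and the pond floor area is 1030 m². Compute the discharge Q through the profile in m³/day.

123

Flow is perpendicular to layering, so the layers act in series and the equivalent K is the thickness-weighted harmonic mean.
Total thickness L = 3.76 + 10.1 + 6.41 = 20.27 m.
Σ(b_i/K_i) = 3.76/0.346 + 10.1/1670 + 6.41/0.148 = 54.18 d.
K_eq = L / Σ(b_i/K_i) = 20.27 / 54.18 = 0.3741 m/day.
Q = K_eq · A · (Δh/L) = 0.3741 × 1030 × (6.49/20.27) = 123.4 m³/day.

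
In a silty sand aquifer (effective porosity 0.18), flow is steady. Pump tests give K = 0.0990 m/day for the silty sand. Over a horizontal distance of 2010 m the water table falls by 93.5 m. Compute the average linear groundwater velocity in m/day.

0.0256

Hydraulic gradient i = Δh / L = 93.5 / 2010 = 0.04652.
Darcy flux q = K · i = 0.09900 × 0.04652 = 0.004605 m/day.
Seepage velocity v = q / n_e = 0.004605 / 0.18 = 0.02558 m/day.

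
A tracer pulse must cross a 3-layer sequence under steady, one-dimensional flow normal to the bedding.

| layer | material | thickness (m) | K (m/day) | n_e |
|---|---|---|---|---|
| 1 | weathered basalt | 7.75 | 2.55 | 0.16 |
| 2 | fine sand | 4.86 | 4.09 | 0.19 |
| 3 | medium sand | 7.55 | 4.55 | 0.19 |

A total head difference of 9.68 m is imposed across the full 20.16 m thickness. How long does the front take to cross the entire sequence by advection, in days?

With flow normal to the layers, continuity requires the same specific discharge q through every layer.
Σ(b_i/K_i) = 7.75/2.55 + 4.86/4.09 + 7.55/4.55 = 5.887 d.
q = Δh / Σ(b_i/K_i) = 9.68 / 5.887 = 1.644 m/day.
In each layer the seepage velocity is v_i = q/n_i, so the layer transit time is t_i = b_i·n_i / q:
  layer 1 (weathered basalt): t_1 = 7.75 × 0.16 / 1.644 = 0.7541 d
  layer 2 (fine sand): t_2 = 4.86 × 0.19 / 1.644 = 0.5616 d
  layer 3 (medium sand): t_3 = 7.55 × 0.19 / 1.644 = 0.8724 d
Total t = Σ t_i = 2.188 days.

2.19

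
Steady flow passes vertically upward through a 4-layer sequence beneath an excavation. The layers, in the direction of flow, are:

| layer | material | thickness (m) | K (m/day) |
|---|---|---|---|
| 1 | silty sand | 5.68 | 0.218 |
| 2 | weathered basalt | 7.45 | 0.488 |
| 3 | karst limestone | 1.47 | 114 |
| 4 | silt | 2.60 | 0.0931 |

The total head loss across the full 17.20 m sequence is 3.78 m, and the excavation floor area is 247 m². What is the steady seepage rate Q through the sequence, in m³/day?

Flow is perpendicular to layering, so the layers act in series and the equivalent K is the thickness-weighted harmonic mean.
Total thickness L = 5.68 + 7.45 + 1.47 + 2.60 = 17.20 m.
Σ(b_i/K_i) = 5.68/0.218 + 7.45/0.488 + 1.47/114 + 2.60/0.0931 = 69.26 d.
K_eq = L / Σ(b_i/K_i) = 17.20 / 69.26 = 0.2483 m/day.
Q = K_eq · A · (Δh/L) = 0.2483 × 247 × (3.78/17.20) = 13.48 m³/day.

13.5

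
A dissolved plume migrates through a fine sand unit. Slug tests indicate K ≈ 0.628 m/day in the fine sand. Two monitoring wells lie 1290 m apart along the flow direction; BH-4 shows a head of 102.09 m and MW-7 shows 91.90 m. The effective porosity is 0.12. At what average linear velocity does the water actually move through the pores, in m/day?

0.0413

Hydraulic gradient i = (102.09 − 91.90) / 1290 = 10.19 / 1290 = 0.007899.
Darcy flux q = K · i = 0.6280 × 0.007899 = 0.004961 m/day.
Seepage velocity v = q / n_e = 0.004961 / 0.12 = 0.04134 m/day.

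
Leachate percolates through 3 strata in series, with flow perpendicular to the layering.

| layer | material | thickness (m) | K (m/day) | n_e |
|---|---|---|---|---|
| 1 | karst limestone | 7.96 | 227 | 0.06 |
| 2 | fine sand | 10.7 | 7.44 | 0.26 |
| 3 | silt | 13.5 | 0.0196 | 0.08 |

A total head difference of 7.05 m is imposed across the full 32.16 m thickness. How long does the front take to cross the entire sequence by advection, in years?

1.16

With flow normal to the layers, continuity requires the same specific discharge q through every layer.
Σ(b_i/K_i) = 7.96/227 + 10.7/7.44 + 13.5/0.0196 = 690.2 d.
q = Δh / Σ(b_i/K_i) = 7.05 / 690.2 = 0.01021 m/day.
In each layer the seepage velocity is v_i = q/n_i, so the layer transit time is t_i = b_i·n_i / q:
  layer 1 (karst limestone): t_1 = 7.96 × 0.06 / 0.01021 = 46.76 d
  layer 2 (fine sand): t_2 = 10.7 × 0.26 / 0.01021 = 272.4 d
  layer 3 (silt): t_3 = 13.5 × 0.08 / 0.01021 = 105.7 d
Total t = Σ t_i = 424.9 days = 1.163 years.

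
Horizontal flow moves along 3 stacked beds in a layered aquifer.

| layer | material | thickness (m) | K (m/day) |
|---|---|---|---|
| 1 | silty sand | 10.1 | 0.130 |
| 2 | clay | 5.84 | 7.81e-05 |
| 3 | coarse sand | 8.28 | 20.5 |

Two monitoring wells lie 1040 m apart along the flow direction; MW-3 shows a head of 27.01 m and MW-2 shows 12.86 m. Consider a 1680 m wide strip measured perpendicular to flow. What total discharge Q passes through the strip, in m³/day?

3910

Flow is parallel to layering, so each bed carries its own Darcy discharge and the transmissivities add.
Σ(K_i·b_i) = 0.130×10.1 + 7.81e-05×5.84 + 20.5×8.28 = 171.1 m²/day.
Hydraulic gradient i = (27.01 − 12.86) / 1040 = 14.15 / 1040 = 0.01361.
Q = Σ(K_i·b_i) · W · i = 171.1 × 1680 × 0.01361 = 3910 m³/day.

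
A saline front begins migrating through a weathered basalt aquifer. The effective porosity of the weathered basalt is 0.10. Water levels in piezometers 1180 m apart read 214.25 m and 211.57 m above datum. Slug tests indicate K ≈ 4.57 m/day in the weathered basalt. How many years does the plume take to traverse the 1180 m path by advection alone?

Hydraulic gradient i = (214.25 − 211.57) / 1180 = 2.68 / 1180 = 0.002271.
Darcy flux q = K · i = 4.570 × 0.002271 = 0.01038 m/day.
Seepage velocity v = q / n_e = 0.01038 / 0.10 = 0.1038 m/day.
Travel time t = L / v = 1180 / 0.1038 = 11369 days = 31.13 years.

31.1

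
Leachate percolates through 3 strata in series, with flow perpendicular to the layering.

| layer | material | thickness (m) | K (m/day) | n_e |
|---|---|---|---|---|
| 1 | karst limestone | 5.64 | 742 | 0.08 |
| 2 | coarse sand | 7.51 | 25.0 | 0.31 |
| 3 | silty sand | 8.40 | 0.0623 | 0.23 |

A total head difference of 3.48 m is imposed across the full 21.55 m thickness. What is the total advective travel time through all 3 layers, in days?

With flow normal to the layers, continuity requires the same specific discharge q through every layer.
Σ(b_i/K_i) = 5.64/742 + 7.51/25.0 + 8.40/0.0623 = 135.1 d.
q = Δh / Σ(b_i/K_i) = 3.48 / 135.1 = 0.02575 m/day.
In each layer the seepage velocity is v_i = q/n_i, so the layer transit time is t_i = b_i·n_i / q:
  layer 1 (karst limestone): t_1 = 5.64 × 0.08 / 0.02575 = 17.52 d
  layer 2 (coarse sand): t_2 = 7.51 × 0.31 / 0.02575 = 90.41 d
  layer 3 (silty sand): t_3 = 8.40 × 0.23 / 0.02575 = 75.03 d
Total t = Σ t_i = 183.0 days.

183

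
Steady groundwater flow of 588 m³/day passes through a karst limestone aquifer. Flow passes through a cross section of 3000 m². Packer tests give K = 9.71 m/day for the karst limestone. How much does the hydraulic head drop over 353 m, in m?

From Q = K·A·i, i = Q / (K·A) = 588 / (9.710 × 3000) = 0.02019.
Head loss Δh = i · L = 0.02019 × 353 = 7.125 m.

7.13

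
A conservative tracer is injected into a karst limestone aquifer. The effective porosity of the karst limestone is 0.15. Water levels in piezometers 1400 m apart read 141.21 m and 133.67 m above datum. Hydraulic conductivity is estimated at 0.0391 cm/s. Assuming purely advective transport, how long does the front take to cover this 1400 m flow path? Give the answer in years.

3.16

Convert K: 0.0391 cm/s × 864 = 33.78 m/day.
Hydraulic gradient i = (141.21 − 133.67) / 1400 = 7.54 / 1400 = 0.005386.
Darcy flux q = K · i = 33.78 × 0.005386 = 0.1819 m/day.
Seepage velocity v = q / n_e = 0.1819 / 0.15 = 1.213 m/day.
Travel time t = L / v = 1400 / 1.213 = 1154 days = 3.160 years.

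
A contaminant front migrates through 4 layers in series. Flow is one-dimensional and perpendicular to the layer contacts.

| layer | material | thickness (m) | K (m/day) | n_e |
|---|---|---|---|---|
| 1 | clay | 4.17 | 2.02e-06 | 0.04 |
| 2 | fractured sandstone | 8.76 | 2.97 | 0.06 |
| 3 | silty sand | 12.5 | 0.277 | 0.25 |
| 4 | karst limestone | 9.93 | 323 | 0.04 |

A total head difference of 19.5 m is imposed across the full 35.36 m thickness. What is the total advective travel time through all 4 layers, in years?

1220

With flow normal to the layers, continuity requires the same specific discharge q through every layer.
Σ(b_i/K_i) = 4.17/2.02e-06 + 8.76/2.97 + 12.5/0.277 + 9.93/323 = 2.064e+06 d.
q = Δh / Σ(b_i/K_i) = 19.5 / 2.064e+06 = 9.446e-06 m/day.
In each layer the seepage velocity is v_i = q/n_i, so the layer transit time is t_i = b_i·n_i / q:
  layer 1 (clay): t_1 = 4.17 × 0.04 / 9.446e-06 = 17659 d
  layer 2 (fractured sandstone): t_2 = 8.76 × 0.06 / 9.446e-06 = 55644 d
  layer 3 (silty sand): t_3 = 12.5 × 0.25 / 9.446e-06 = 3.308e+05 d
  layer 4 (karst limestone): t_4 = 9.93 × 0.04 / 9.446e-06 = 42050 d
Total t = Σ t_i = 4.462e+05 days = 1222 years.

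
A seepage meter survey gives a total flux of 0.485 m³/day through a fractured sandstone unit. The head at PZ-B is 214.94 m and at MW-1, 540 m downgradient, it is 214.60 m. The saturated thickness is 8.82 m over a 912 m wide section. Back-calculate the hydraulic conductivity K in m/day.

Cross-sectional area A = 912 × 8.82 = 8044 m².
Hydraulic gradient i = (214.94 − 214.60) / 540 = 0.34 / 540 = 0.0006296.
From Q = K·A·i, K = Q / (A·i) = 0.485 / (8044 × 0.0006296) = 0.09576 m/day.

0.0958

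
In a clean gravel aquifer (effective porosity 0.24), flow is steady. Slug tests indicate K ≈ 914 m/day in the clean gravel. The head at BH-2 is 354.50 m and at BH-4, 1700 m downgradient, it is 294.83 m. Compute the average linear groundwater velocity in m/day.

134

Hydraulic gradient i = (354.50 − 294.83) / 1700 = 59.67 / 1700 = 0.03510.
Darcy flux q = K · i = 914.0 × 0.03510 = 32.08 m/day.
Seepage velocity v = q / n_e = 32.08 / 0.24 = 133.7 m/day.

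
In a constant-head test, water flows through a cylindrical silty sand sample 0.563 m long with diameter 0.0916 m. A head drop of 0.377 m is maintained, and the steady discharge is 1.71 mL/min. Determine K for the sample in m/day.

Cross-sectional area A = π·(d/2)² = π × (0.0916/2)² = 0.006590 m².
Convert discharge: 1.71 mL/min = 2.850e-08 m³/s.
Darcy's law rearranged: K = Q·L / (A·Δh) = 2.850e-08 × 0.563 / (0.006590 × 0.377) = 6.458e-06 m/s = 0.5580 m/day.

0.558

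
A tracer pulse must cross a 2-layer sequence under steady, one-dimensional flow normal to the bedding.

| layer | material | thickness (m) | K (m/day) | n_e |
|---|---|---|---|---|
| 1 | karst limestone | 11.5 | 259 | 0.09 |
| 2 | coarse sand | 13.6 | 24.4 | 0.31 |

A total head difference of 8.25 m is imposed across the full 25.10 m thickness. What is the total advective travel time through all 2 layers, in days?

With flow normal to the layers, continuity requires the same specific discharge q through every layer.
Σ(b_i/K_i) = 11.5/259 + 13.6/24.4 = 0.6018 d.
q = Δh / Σ(b_i/K_i) = 8.25 / 0.6018 = 13.71 m/day.
In each layer the seepage velocity is v_i = q/n_i, so the layer transit time is t_i = b_i·n_i / q:
  layer 1 (karst limestone): t_1 = 11.5 × 0.09 / 13.71 = 0.07550 d
  layer 2 (coarse sand): t_2 = 13.6 × 0.31 / 13.71 = 0.3075 d
Total t = Σ t_i = 0.3830 days.

0.383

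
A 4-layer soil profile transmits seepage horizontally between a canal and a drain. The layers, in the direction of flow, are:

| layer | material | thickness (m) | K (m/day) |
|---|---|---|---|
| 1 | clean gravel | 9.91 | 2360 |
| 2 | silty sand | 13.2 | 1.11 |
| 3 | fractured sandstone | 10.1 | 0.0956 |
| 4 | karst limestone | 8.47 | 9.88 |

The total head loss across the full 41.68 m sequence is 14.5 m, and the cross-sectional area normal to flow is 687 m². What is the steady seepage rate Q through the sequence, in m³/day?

Flow is perpendicular to layering, so the layers act in series and the equivalent K is the thickness-weighted harmonic mean.
Total thickness L = 9.91 + 13.2 + 10.1 + 8.47 = 41.68 m.
Σ(b_i/K_i) = 9.91/2360 + 13.2/1.11 + 10.1/0.0956 + 8.47/9.88 = 118.4 d.
K_eq = L / Σ(b_i/K_i) = 41.68 / 118.4 = 0.3520 m/day.
Q = K_eq · A · (Δh/L) = 0.3520 × 687 × (14.5/41.68) = 84.13 m³/day.

84.1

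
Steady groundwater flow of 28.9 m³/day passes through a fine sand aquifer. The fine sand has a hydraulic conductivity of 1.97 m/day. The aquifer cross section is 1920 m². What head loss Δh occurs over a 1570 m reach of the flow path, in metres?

From Q = K·A·i, i = Q / (K·A) = 28.9 / (1.970 × 1920) = 0.007641.
Head loss Δh = i · L = 0.007641 × 1570 = 12.00 m.

12.0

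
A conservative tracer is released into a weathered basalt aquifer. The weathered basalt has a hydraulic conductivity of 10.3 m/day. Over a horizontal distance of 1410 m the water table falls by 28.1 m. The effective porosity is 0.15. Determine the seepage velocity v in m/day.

Hydraulic gradient i = Δh / L = 28.1 / 1410 = 0.01993.
Darcy flux q = K · i = 10.30 × 0.01993 = 0.2053 m/day.
Seepage velocity v = q / n_e = 0.2053 / 0.15 = 1.368 m/day.

1.37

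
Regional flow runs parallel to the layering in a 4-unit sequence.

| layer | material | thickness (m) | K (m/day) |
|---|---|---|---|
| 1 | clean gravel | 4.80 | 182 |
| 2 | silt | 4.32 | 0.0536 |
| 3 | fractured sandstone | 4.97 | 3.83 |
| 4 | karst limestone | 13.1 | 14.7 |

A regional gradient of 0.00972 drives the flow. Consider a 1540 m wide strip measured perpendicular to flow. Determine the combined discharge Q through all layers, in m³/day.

Flow is parallel to layering, so each bed carries its own Darcy discharge and the transmissivities add.
Σ(K_i·b_i) = 182×4.80 + 0.0536×4.32 + 3.83×4.97 + 14.7×13.1 = 1085 m²/day.
Hydraulic gradient i = 0.00972.
Q = Σ(K_i·b_i) · W · i = 1085 × 1540 × 0.009720 = 16248 m³/day.

16200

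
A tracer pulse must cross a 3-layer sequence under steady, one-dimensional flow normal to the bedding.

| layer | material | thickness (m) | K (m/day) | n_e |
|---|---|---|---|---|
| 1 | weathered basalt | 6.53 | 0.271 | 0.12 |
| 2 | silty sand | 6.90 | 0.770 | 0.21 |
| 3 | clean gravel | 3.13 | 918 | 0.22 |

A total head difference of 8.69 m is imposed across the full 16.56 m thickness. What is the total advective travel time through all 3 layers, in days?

11.1

With flow normal to the layers, continuity requires the same specific discharge q through every layer.
Σ(b_i/K_i) = 6.53/0.271 + 6.90/0.770 + 3.13/918 = 33.06 d.
q = Δh / Σ(b_i/K_i) = 8.69 / 33.06 = 0.2629 m/day.
In each layer the seepage velocity is v_i = q/n_i, so the layer transit time is t_i = b_i·n_i / q:
  layer 1 (weathered basalt): t_1 = 6.53 × 0.12 / 0.2629 = 2.981 d
  layer 2 (silty sand): t_2 = 6.90 × 0.21 / 0.2629 = 5.513 d
  layer 3 (clean gravel): t_3 = 3.13 × 0.22 / 0.2629 = 2.620 d
Total t = Σ t_i = 11.11 days.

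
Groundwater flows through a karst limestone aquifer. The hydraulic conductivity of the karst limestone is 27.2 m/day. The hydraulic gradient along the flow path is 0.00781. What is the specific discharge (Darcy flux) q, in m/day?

Hydraulic gradient i = 0.00781.
Specific discharge q = K · i = 27.20 × 0.007810 = 0.2124 m/day.

0.212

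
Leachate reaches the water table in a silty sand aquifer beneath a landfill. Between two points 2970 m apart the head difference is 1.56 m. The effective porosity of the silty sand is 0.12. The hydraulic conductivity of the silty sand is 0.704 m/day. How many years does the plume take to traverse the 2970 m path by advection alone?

Hydraulic gradient i = Δh / L = 1.56 / 2970 = 0.0005253.
Darcy flux q = K · i = 0.7040 × 0.0005253 = 0.0003698 m/day.
Seepage velocity v = q / n_e = 0.0003698 / 0.12 = 0.003081 m/day.
Travel time t = L / v = 2970 / 0.003081 = 9.638e+05 days = 2639 years.

2640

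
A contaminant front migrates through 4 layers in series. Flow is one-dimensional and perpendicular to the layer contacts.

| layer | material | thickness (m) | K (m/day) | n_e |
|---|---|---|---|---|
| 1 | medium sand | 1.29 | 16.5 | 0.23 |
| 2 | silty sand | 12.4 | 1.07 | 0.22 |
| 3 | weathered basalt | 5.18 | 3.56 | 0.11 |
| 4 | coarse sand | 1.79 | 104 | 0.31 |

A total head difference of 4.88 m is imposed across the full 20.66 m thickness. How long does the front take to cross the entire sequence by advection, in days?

With flow normal to the layers, continuity requires the same specific discharge q through every layer.
Σ(b_i/K_i) = 1.29/16.5 + 12.4/1.07 + 5.18/3.56 + 1.79/104 = 13.14 d.
q = Δh / Σ(b_i/K_i) = 4.88 / 13.14 = 0.3714 m/day.
In each layer the seepage velocity is v_i = q/n_i, so the layer transit time is t_i = b_i·n_i / q:
  layer 1 (medium sand): t_1 = 1.29 × 0.23 / 0.3714 = 0.7989 d
  layer 2 (silty sand): t_2 = 12.4 × 0.22 / 0.3714 = 7.345 d
  layer 3 (weathered basalt): t_3 = 5.18 × 0.11 / 0.3714 = 1.534 d
  layer 4 (coarse sand): t_4 = 1.79 × 0.31 / 0.3714 = 1.494 d
Total t = Σ t_i = 11.17 days.

11.2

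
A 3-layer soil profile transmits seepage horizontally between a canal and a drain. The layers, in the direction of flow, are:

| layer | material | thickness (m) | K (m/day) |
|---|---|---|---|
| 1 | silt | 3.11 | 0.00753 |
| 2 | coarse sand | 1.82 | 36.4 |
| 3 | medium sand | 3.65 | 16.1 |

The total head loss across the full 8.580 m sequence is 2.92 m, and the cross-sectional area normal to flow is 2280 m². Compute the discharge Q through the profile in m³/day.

Flow is perpendicular to layering, so the layers act in series and the equivalent K is the thickness-weighted harmonic mean.
Total thickness L = 3.11 + 1.82 + 3.65 = 8.580 m.
Σ(b_i/K_i) = 3.11/0.00753 + 1.82/36.4 + 3.65/16.1 = 413.3 d.
K_eq = L / Σ(b_i/K_i) = 8.580 / 413.3 = 0.02076 m/day.
Q = K_eq · A · (Δh/L) = 0.02076 × 2280 × (2.92/8.580) = 16.11 m³/day.

16.1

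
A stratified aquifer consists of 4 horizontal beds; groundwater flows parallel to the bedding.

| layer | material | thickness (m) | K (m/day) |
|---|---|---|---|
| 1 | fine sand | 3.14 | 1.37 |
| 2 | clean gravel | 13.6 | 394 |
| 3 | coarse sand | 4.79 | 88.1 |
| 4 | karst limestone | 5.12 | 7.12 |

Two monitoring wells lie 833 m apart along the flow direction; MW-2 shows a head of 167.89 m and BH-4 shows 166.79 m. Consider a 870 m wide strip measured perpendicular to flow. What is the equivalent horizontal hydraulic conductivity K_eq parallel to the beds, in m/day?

Flow is parallel to layering, so each bed carries its own Darcy discharge and the transmissivities add.
Σ(K_i·b_i) = 1.37×3.14 + 394×13.6 + 88.1×4.79 + 7.12×5.12 = 5821 m²/day.
Total thickness b = 26.65 m, so K_eq = Σ(K_i·b_i)/b = 218.4 m/day.

218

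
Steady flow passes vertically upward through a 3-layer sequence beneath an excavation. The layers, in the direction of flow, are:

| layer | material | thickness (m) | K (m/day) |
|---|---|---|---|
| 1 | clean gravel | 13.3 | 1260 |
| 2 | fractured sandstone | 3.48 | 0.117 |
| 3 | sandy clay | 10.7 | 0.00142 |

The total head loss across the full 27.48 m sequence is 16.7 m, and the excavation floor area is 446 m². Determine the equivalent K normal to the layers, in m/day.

0.00363

Flow is perpendicular to layering, so the layers act in series and the equivalent K is the thickness-weighted harmonic mean.
Total thickness L = 13.3 + 3.48 + 10.7 = 27.48 m.
Σ(b_i/K_i) = 13.3/1260 + 3.48/0.117 + 10.7/0.00142 = 7565 d.
K_eq = L / Σ(b_i/K_i) = 27.48 / 7565 = 0.003633 m/day.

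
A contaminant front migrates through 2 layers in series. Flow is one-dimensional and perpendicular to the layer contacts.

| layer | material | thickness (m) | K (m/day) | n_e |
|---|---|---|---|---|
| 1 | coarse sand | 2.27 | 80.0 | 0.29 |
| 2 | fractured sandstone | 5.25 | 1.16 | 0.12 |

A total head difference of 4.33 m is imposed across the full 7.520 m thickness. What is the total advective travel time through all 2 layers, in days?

1.36

With flow normal to the layers, continuity requires the same specific discharge q through every layer.
Σ(b_i/K_i) = 2.27/80.0 + 5.25/1.16 = 4.554 d.
q = Δh / Σ(b_i/K_i) = 4.33 / 4.554 = 0.9508 m/day.
In each layer the seepage velocity is v_i = q/n_i, so the layer transit time is t_i = b_i·n_i / q:
  layer 1 (coarse sand): t_1 = 2.27 × 0.29 / 0.9508 = 0.6924 d
  layer 2 (fractured sandstone): t_2 = 5.25 × 0.12 / 0.9508 = 0.6626 d
Total t = Σ t_i = 1.355 days.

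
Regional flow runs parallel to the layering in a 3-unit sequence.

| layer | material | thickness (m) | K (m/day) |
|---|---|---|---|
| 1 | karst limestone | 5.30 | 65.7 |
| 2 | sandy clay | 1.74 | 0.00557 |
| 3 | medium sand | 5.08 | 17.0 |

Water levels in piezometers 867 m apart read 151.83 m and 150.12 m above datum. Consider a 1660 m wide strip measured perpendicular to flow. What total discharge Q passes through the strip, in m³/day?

Flow is parallel to layering, so each bed carries its own Darcy discharge and the transmissivities add.
Σ(K_i·b_i) = 65.7×5.30 + 0.00557×1.74 + 17.0×5.08 = 434.6 m²/day.
Hydraulic gradient i = (151.83 − 150.12) / 867 = 1.71 / 867 = 0.001972.
Q = Σ(K_i·b_i) · W · i = 434.6 × 1660 × 0.001972 = 1423 m³/day.

1420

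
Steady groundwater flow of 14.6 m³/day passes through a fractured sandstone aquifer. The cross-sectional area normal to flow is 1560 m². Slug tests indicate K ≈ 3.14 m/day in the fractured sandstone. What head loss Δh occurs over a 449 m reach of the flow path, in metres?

1.34

From Q = K·A·i, i = Q / (K·A) = 14.6 / (3.140 × 1560) = 0.002981.
Head loss Δh = i · L = 0.002981 × 449 = 1.338 m.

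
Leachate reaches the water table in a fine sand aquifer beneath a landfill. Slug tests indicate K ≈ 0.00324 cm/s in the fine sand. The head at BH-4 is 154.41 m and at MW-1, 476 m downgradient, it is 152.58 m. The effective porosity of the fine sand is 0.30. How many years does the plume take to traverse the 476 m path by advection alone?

Convert K: 0.00324 cm/s × 864 = 2.799 m/day.
Hydraulic gradient i = (154.41 − 152.58) / 476 = 1.83 / 476 = 0.003845.
Darcy flux q = K · i = 2.799 × 0.003845 = 0.01076 m/day.
Seepage velocity v = q / n_e = 0.01076 / 0.30 = 0.03587 m/day.
Travel time t = L / v = 476 / 0.03587 = 13269 days = 36.33 years.

36.3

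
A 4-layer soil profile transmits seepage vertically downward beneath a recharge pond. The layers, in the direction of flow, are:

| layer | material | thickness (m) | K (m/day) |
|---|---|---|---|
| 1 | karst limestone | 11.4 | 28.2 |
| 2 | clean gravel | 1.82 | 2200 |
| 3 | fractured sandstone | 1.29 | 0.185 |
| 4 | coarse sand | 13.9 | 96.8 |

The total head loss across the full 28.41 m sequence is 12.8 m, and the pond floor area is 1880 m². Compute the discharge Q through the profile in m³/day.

Flow is perpendicular to layering, so the layers act in series and the equivalent K is the thickness-weighted harmonic mean.
Total thickness L = 11.4 + 1.82 + 1.29 + 13.9 = 28.41 m.
Σ(b_i/K_i) = 11.4/28.2 + 1.82/2200 + 1.29/0.185 + 13.9/96.8 = 7.522 d.
K_eq = L / Σ(b_i/K_i) = 28.41 / 7.522 = 3.777 m/day.
Q = K_eq · A · (Δh/L) = 3.777 × 1880 × (12.8/28.41) = 3199 m³/day.

3200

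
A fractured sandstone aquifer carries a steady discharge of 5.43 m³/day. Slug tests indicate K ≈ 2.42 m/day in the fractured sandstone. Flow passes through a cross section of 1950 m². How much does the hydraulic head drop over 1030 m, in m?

1.19

From Q = K·A·i, i = Q / (K·A) = 5.43 / (2.420 × 1950) = 0.001151.
Head loss Δh = i · L = 0.001151 × 1030 = 1.185 m.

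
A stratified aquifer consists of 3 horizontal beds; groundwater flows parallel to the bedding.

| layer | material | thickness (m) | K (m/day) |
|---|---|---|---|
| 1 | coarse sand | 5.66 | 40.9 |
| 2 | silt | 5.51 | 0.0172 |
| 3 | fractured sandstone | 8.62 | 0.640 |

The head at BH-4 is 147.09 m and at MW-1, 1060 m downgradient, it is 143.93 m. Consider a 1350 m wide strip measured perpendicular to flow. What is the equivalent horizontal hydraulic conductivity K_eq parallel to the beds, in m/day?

12.0

Flow is parallel to layering, so each bed carries its own Darcy discharge and the transmissivities add.
Σ(K_i·b_i) = 40.9×5.66 + 0.0172×5.51 + 0.640×8.62 = 237.1 m²/day.
Total thickness b = 19.79 m, so K_eq = Σ(K_i·b_i)/b = 11.98 m/day.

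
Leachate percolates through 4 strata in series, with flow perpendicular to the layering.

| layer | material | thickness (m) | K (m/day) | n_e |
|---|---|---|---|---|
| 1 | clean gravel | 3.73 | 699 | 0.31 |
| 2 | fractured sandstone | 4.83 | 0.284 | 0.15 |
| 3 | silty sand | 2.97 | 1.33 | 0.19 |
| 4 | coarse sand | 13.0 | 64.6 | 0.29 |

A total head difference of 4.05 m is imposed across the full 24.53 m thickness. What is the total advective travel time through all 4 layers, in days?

29.8

With flow normal to the layers, continuity requires the same specific discharge q through every layer.
Σ(b_i/K_i) = 3.73/699 + 4.83/0.284 + 2.97/1.33 + 13.0/64.6 = 19.45 d.
q = Δh / Σ(b_i/K_i) = 4.05 / 19.45 = 0.2083 m/day.
In each layer the seepage velocity is v_i = q/n_i, so the layer transit time is t_i = b_i·n_i / q:
  layer 1 (clean gravel): t_1 = 3.73 × 0.31 / 0.2083 = 5.552 d
  layer 2 (fractured sandstone): t_2 = 4.83 × 0.15 / 0.2083 = 3.479 d
  layer 3 (silty sand): t_3 = 2.97 × 0.19 / 0.2083 = 2.710 d
  layer 4 (coarse sand): t_4 = 13.0 × 0.29 / 0.2083 = 18.10 d
Total t = Σ t_i = 29.84 days.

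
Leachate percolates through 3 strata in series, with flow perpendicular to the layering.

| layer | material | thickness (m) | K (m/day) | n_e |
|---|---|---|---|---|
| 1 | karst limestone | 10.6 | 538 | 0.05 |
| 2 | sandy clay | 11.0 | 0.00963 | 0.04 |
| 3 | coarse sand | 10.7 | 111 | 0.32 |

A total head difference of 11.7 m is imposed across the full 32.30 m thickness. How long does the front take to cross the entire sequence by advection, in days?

429

With flow normal to the layers, continuity requires the same specific discharge q through every layer.
Σ(b_i/K_i) = 10.6/538 + 11.0/0.00963 + 10.7/111 = 1142 d.
q = Δh / Σ(b_i/K_i) = 11.7 / 1142 = 0.01024 m/day.
In each layer the seepage velocity is v_i = q/n_i, so the layer transit time is t_i = b_i·n_i / q:
  layer 1 (karst limestone): t_1 = 10.6 × 0.05 / 0.01024 = 51.75 d
  layer 2 (sandy clay): t_2 = 11.0 × 0.04 / 0.01024 = 42.96 d
  layer 3 (coarse sand): t_3 = 10.7 × 0.32 / 0.01024 = 334.3 d
Total t = Σ t_i = 429.0 days.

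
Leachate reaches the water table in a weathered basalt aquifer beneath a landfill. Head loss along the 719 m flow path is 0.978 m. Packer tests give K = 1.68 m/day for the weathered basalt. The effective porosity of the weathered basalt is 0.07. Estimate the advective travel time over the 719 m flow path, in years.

60.3

Hydraulic gradient i = Δh / L = 0.978 / 719 = 0.001360.
Darcy flux q = K · i = 1.680 × 0.001360 = 0.002285 m/day.
Seepage velocity v = q / n_e = 0.002285 / 0.07 = 0.03265 m/day.
Travel time t = L / v = 719 / 0.03265 = 22025 days = 60.30 years.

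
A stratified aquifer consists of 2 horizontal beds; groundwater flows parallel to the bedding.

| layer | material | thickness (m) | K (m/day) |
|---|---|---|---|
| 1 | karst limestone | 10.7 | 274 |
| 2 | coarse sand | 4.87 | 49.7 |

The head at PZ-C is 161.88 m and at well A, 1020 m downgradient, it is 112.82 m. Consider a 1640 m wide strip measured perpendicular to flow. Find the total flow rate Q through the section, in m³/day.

Flow is parallel to layering, so each bed carries its own Darcy discharge and the transmissivities add.
Σ(K_i·b_i) = 274×10.7 + 49.7×4.87 = 3174 m²/day.
Hydraulic gradient i = (161.88 − 112.82) / 1020 = 49.06 / 1020 = 0.04810.
Q = Σ(K_i·b_i) · W · i = 3174 × 1640 × 0.04810 = 2.504e+05 m³/day.

250000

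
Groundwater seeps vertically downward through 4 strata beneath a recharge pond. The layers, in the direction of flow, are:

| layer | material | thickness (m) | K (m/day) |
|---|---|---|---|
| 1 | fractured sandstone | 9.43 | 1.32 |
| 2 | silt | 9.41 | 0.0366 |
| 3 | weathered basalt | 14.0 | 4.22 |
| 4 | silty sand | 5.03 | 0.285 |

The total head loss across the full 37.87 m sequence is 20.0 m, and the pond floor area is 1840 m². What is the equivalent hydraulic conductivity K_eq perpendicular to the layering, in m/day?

0.133

Flow is perpendicular to layering, so the layers act in series and the equivalent K is the thickness-weighted harmonic mean.
Total thickness L = 9.43 + 9.41 + 14.0 + 5.03 = 37.87 m.
Σ(b_i/K_i) = 9.43/1.32 + 9.41/0.0366 + 14.0/4.22 + 5.03/0.285 = 285.2 d.
K_eq = L / Σ(b_i/K_i) = 37.87 / 285.2 = 0.1328 m/day.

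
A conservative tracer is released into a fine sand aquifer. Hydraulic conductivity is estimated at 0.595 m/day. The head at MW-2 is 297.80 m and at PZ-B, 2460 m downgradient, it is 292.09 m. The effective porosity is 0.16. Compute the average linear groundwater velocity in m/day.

Hydraulic gradient i = (297.80 − 292.09) / 2460 = 5.71 / 2460 = 0.002321.
Darcy flux q = K · i = 0.5950 × 0.002321 = 0.001381 m/day.
Seepage velocity v = q / n_e = 0.001381 / 0.16 = 0.008632 m/day.

0.00863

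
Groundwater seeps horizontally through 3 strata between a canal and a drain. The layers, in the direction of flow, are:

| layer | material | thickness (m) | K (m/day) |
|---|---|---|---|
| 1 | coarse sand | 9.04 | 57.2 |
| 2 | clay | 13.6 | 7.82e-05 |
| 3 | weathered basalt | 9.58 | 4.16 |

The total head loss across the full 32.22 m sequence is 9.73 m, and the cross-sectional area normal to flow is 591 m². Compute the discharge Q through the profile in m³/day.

Flow is perpendicular to layering, so the layers act in series and the equivalent K is the thickness-weighted harmonic mean.
Total thickness L = 9.04 + 13.6 + 9.58 = 32.22 m.
Σ(b_i/K_i) = 9.04/57.2 + 13.6/7.82e-05 + 9.58/4.16 = 1.739e+05 d.
K_eq = L / Σ(b_i/K_i) = 32.22 / 1.739e+05 = 0.0001853 m/day.
Q = K_eq · A · (Δh/L) = 0.0001853 × 591 × (9.73/32.22) = 0.03306 m³/day.

0.0331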